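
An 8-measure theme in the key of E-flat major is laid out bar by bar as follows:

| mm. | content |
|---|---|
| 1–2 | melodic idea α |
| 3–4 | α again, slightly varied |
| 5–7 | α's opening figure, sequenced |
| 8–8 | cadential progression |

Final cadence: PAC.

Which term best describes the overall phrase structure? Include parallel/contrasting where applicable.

sentence

Basic idea (mm. 1-2) + its repetition (mm. 3-4) form the presentation; fragmentation and cadence (mm. 5-8) form the continuation — the 8-bar whole is a sentence.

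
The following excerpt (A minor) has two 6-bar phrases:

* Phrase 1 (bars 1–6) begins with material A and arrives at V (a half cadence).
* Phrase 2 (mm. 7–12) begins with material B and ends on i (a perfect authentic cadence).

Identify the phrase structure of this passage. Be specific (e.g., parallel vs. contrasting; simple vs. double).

contrasting period

Phrase 1 ends with a half cadence (weaker) and phrase 2 with a perfect authentic cadence (stronger): antecedent + consequent = a period.
The two phrases open with different material (A / B), so the period is contrasting.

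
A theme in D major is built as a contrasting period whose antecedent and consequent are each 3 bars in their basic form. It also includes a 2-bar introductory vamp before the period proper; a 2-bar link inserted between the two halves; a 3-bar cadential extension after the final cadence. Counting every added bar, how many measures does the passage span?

13 measures

Basic contrasting period: 3 + 3 = 6 bars.
6 (basic form) + 2 (introduction) + 2 (link) + 3 (cadential extension) = 13.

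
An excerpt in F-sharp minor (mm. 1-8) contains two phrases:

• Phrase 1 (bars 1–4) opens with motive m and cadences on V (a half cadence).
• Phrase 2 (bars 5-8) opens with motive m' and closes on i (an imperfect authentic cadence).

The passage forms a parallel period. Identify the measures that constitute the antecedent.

measures 1–4

The antecedent is the phrase ending with the weaker cadence (half cadence, phrase 1) and the consequent the one ending more conclusively (imperfect authentic cadence, phrase 2); the antecedent is measures 1–4.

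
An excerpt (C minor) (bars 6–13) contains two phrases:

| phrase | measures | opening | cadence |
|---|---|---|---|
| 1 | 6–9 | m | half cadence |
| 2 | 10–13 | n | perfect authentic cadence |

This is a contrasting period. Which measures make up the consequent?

measures 10–13

The phrase ending with the weaker cadence (half cadence) is the antecedent; the one ending more conclusively (perfect authentic cadence) is the consequent. The consequent is measures 10–13.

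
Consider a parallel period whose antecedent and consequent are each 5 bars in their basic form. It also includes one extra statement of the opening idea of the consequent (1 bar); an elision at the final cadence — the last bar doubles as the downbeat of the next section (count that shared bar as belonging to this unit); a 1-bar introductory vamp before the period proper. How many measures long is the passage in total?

Basic parallel period: 5 + 5 = 10 bars.
10 (basic form) + 1 (extra statement) + 1 (introduction) = 12.
The elision shares a bar with the next section but does not change this unit's count.

12 measures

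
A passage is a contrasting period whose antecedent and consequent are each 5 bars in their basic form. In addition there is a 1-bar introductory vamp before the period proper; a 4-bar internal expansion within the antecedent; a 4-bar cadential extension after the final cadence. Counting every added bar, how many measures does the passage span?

Basic contrasting period: 5 + 5 = 10 bars.
10 (basic form) + 1 (introduction) + 4 (internal expansion) + 4 (cadential extension) = 19.

19 measures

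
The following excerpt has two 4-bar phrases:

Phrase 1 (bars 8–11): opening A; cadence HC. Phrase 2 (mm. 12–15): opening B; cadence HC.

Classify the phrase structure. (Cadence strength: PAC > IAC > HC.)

phrase group

The second phrase closes with a half cadence, which is not stronger than the first phrase's half cadence; without a weak→strong cadential pair there is no antecedent–consequent relationship, so this is a phrase group rather than a period.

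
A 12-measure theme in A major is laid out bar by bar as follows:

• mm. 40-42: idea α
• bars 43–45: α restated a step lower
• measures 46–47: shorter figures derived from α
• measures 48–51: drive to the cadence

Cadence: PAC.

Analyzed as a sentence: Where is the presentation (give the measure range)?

The presentation of a sentence is the basic idea (mm. 40–42) plus its repetition (bars 43-45); the presentation is therefore mm. 40–45.

measures 40–45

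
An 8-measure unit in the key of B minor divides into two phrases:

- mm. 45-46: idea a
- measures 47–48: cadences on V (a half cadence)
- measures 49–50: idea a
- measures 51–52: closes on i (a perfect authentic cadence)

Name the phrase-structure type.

Phrase 1 ends with a half cadence (weaker) and phrase 2 with a perfect authentic cadence (stronger): antecedent + consequent = a period.
The two phrases open with the same material (a / a), so the period is parallel.

parallel period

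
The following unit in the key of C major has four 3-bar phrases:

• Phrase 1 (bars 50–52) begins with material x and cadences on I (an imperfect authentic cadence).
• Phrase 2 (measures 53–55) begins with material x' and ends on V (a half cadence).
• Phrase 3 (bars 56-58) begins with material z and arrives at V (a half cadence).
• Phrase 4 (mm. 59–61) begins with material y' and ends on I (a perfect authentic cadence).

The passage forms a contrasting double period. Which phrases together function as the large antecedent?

phrases 1 and 2

In a double period the first pair of phrases (ending half cadence) is the large antecedent and the second pair (ending perfect authentic cadence) is the large consequent; the antecedent is phrases 1 and 2.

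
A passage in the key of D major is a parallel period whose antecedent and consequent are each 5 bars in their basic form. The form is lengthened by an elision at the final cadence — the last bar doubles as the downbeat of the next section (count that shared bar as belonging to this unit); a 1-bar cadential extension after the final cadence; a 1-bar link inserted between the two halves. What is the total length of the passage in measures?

Basic parallel period: 5 + 5 = 10 bars.
10 (basic form) + 1 (cadential extension) + 1 (link) = 12.
The elision shares a bar with the next section but does not change this unit's count.

12 measures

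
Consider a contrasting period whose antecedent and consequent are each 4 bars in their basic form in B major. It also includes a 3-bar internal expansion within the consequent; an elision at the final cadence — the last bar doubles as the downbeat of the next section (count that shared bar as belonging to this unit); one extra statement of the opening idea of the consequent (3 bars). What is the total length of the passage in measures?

14 measures

Basic contrasting period: 4 + 4 = 8 bars.
8 (basic form) + 3 (internal expansion) + 3 (extra statement) = 14.
The elision shares a bar with the next section but does not change this unit's count.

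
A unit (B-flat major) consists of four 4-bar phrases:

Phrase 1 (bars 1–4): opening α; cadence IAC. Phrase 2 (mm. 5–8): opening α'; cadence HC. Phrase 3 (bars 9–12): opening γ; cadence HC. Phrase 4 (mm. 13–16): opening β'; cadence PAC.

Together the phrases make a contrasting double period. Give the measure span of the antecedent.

In a double period the first pair of phrases (ending half cadence) is the large antecedent and the second pair (ending perfect authentic cadence) is the large consequent; the antecedent is measures 1–8.

measures 1–8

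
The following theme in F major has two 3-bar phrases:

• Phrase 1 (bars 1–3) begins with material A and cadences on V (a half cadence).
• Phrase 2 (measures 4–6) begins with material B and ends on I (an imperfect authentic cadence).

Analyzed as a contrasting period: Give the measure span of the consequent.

The antecedent is the phrase ending with the weaker cadence (half cadence, phrase 1) and the consequent the one ending more conclusively (imperfect authentic cadence, phrase 2); the consequent is mm. 4-6.

measures 4–6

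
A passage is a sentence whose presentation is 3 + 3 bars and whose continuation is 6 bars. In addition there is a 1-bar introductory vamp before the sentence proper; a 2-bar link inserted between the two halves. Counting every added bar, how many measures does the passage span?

15 measures

Basic sentence: 3 + 3 + 6 = 12 bars.
12 (basic form) + 1 (introduction) + 2 (link) = 15.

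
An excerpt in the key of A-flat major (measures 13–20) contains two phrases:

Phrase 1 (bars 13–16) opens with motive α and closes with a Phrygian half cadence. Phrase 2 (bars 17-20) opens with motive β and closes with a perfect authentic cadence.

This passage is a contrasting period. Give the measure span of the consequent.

measures 17–20

The antecedent is the phrase ending with the weaker cadence (Phrygian half cadence, phrase 1) and the consequent the one ending more conclusively (perfect authentic cadence, phrase 2); the consequent is bars 17–20.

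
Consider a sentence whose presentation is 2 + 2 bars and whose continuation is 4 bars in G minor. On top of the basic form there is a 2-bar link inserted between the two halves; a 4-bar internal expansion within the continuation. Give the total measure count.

14 measures

Basic sentence: 2 + 2 + 4 = 8 bars.
8 (basic form) + 2 (link) + 4 (internal expansion) = 14.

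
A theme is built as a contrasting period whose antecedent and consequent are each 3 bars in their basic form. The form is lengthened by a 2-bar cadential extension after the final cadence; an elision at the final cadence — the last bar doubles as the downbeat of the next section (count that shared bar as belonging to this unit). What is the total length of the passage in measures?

8 measures

Basic contrasting period: 3 + 3 = 6 bars.
6 (basic form) + 2 (cadential extension) = 8.
The elision shares a bar with the next section but does not change this unit's count.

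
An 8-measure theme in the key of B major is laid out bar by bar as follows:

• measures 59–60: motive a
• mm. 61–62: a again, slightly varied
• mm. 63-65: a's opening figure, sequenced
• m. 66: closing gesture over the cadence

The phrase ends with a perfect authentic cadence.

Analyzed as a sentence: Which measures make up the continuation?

After the presentation (mm. 59–62), the continuation covers the fragmentation through the cadence: measures 63-66.

measures 63–66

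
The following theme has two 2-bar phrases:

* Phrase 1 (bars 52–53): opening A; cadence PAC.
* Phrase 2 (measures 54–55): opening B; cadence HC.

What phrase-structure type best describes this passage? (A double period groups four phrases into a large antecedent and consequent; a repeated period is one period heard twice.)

The second phrase closes with a half cadence, which is not stronger than the first phrase's perfect authentic cadence; without a weak→strong cadential pair there is no antecedent–consequent relationship, so this is a phrase group rather than a period.

phrase group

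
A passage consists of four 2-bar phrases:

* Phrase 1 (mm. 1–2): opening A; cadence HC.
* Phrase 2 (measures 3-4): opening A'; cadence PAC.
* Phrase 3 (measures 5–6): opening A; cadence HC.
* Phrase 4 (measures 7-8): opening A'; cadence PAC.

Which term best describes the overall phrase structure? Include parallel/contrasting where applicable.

repeated period

The cadence pattern HC–PAC–HC–PAC is weak–strong twice, and phrases 3–4 restate phrases 1–2: a period heard twice, not a double period (which would end weakly at phrase 2).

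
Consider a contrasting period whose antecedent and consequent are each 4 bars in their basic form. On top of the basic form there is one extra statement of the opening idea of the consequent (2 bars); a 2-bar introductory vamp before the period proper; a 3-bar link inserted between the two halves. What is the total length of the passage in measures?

15 measures

Basic contrasting period: 4 + 4 = 8 bars.
8 (basic form) + 2 (extra statement) + 2 (introduction) + 3 (link) = 15.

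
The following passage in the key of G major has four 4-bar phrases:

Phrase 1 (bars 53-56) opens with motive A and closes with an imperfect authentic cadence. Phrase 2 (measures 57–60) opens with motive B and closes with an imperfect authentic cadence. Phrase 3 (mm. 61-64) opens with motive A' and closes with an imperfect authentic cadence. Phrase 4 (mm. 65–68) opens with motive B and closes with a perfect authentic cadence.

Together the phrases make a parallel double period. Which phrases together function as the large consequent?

In a double period the first pair of phrases (ending imperfect authentic cadence) is the large antecedent and the second pair (ending perfect authentic cadence) is the large consequent; the consequent is phrases 3 and 4.

phrases 3 and 4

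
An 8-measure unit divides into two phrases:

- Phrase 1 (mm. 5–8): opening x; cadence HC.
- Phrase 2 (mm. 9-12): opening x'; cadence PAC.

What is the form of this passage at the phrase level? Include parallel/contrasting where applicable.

parallel period

Phrase 1 ends with a half cadence (weaker) and phrase 2 with a perfect authentic cadence (stronger): antecedent + consequent = a period.
The two phrases open with the same material (x / x'), so the period is parallel.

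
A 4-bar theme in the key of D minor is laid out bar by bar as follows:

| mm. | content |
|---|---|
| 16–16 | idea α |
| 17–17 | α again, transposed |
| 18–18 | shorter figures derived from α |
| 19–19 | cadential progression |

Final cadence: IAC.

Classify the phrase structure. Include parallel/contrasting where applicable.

sentence

Basic idea (m. 16) + its repetition (measure 17) form the presentation; fragmentation and cadence (bars 18–19) form the continuation — the 4-bar whole is a sentence.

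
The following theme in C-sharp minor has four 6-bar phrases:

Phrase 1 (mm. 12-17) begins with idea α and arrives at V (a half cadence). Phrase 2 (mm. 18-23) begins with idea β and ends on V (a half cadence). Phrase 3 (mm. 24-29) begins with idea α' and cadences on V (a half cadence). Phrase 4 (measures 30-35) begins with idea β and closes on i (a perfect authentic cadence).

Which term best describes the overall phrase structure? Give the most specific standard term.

Four phrases in two halves: the first half (measures 12–23) ends with a half cadence, the second (mm. 24–35) with a perfect authentic cadence — a large antecedent–consequent pair, i.e. a double period.
Phrase 3 begins with the same material as phrase 1, making it parallel.

parallel double period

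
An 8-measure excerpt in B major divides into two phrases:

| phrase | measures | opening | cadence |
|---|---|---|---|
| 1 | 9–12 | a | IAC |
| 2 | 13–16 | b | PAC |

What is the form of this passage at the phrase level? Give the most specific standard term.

contrasting period

Phrase 1 ends with an imperfect authentic cadence (weaker) and phrase 2 with a perfect authentic cadence (stronger): antecedent + consequent = a period.
The two phrases open with different material (a / b), so the period is contrasting.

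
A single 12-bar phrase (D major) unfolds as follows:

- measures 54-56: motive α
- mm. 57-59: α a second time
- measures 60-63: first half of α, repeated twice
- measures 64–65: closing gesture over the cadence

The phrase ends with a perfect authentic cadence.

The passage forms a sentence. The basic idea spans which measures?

The presentation of a sentence is the basic idea (bars 54–56) plus its repetition (mm. 57–59); the basic idea is therefore bars 54–56.

measures 54–56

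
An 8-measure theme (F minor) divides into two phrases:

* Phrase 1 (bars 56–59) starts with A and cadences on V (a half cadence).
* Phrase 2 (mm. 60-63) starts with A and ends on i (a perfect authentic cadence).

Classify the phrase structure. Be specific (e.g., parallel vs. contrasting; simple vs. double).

Phrase 1 ends with a half cadence (weaker) and phrase 2 with a perfect authentic cadence (stronger): antecedent + consequent = a period.
The two phrases open with the same material (A / A), so the period is parallel.

parallel period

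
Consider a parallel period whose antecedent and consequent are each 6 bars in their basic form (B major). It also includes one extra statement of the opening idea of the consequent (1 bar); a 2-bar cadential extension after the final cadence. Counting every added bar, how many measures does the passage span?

Basic parallel period: 6 + 6 = 12 bars.
12 (basic form) + 1 (extra statement) + 2 (cadential extension) = 15.

15 measures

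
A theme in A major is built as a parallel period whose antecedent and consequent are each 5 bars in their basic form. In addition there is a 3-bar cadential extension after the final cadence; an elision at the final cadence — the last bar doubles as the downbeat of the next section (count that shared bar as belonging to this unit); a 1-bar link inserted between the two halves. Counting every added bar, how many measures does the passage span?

Basic parallel period: 5 + 5 = 10 bars.
10 (basic form) + 3 (cadential extension) + 1 (link) = 14.
The elision shares a bar with the next section but does not change this unit's count.

14 measures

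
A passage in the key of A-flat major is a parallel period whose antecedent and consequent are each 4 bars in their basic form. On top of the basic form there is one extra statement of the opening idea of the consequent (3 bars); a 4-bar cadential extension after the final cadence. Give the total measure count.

Basic parallel period: 4 + 4 = 8 bars.
8 (basic form) + 3 (extra statement) + 4 (cadential extension) = 15.

15 measures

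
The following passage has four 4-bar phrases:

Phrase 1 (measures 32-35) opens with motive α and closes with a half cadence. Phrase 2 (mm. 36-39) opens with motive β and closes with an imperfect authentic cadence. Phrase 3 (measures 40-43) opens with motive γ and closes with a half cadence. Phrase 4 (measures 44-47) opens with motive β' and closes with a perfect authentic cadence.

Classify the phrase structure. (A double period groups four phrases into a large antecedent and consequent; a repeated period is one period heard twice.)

contrasting double period

Four phrases in two halves: the first half (mm. 32-39) ends with an imperfect authentic cadence, the second (measures 40–47) with a perfect authentic cadence — a large antecedent–consequent pair, i.e. a double period.
Phrase 3 begins with different material from phrase 1, making it contrasting.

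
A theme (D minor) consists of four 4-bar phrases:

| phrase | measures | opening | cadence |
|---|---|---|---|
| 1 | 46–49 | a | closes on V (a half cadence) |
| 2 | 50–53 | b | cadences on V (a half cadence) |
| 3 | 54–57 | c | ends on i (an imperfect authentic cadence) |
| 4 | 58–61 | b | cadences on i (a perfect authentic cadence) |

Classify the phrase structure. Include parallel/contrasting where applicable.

Four phrases in two halves: the first half (mm. 46–53) ends with a half cadence, the second (mm. 54-61) with a perfect authentic cadence — a large antecedent–consequent pair, i.e. a double period.
Phrase 3 begins with different material from phrase 1, making it contrasting.

contrasting double period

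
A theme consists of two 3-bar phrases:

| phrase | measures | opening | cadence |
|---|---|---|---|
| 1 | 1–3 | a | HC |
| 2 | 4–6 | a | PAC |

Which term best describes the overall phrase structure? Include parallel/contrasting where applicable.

Phrase 1 ends with a half cadence (weaker) and phrase 2 with a perfect authentic cadence (stronger): antecedent + consequent = a period.
The two phrases open with the same material (a / a), so the period is parallel.

parallel period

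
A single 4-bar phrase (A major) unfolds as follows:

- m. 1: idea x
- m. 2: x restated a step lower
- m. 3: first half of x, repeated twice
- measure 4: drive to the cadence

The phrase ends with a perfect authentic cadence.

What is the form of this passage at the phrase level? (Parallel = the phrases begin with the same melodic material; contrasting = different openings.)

sentence

Basic idea (bar 1) + its repetition (m. 2) form the presentation; fragmentation and cadence (mm. 3-4) form the continuation — the 4-bar whole is a sentence.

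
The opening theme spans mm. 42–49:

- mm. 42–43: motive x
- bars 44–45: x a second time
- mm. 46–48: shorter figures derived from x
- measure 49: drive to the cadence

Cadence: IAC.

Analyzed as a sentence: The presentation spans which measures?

measures 42–45

The presentation of a sentence is the basic idea (measures 42-43) plus its repetition (bars 44-45); the presentation is therefore mm. 42–45.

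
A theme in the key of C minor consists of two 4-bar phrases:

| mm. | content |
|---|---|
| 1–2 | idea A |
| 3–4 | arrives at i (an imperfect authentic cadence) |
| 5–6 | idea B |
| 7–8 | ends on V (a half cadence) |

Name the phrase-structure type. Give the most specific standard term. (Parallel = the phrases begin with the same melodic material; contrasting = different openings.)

phrase group

The second phrase closes with a half cadence, which is not stronger than the first phrase's imperfect authentic cadence; without a weak→strong cadential pair there is no antecedent–consequent relationship, so this is a phrase group rather than a period.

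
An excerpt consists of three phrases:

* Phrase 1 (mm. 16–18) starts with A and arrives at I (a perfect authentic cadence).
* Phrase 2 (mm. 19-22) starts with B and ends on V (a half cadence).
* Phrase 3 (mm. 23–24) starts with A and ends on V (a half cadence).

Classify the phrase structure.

phrase group

The final phrase closes with a half cadence, which is not stronger than the preceding half cadence; the 3 phrases lack an overall antecedent–consequent design and so form a phrase group.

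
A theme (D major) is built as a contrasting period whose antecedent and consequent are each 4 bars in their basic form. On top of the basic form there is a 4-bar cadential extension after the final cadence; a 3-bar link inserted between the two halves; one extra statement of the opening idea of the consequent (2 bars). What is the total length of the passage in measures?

17 measures

Basic contrasting period: 4 + 4 = 8 bars.
8 (basic form) + 4 (cadential extension) + 3 (link) + 2 (extra statement) = 17.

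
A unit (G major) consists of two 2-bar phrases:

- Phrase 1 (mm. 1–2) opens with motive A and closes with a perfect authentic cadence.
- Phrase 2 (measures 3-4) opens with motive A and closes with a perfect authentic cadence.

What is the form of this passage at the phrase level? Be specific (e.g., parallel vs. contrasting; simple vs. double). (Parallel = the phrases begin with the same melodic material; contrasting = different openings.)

repeated phrase

Both phrases have the same opening (A) and the same cadence (perfect authentic cadence): the second is a restatement, not a consequent, so this is a repeated phrase rather than a period.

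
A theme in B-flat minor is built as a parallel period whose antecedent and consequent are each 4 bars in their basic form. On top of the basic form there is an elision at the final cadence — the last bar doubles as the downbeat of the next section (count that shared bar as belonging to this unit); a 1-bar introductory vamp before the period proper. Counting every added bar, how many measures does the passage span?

Basic parallel period: 4 + 4 = 8 bars.
8 (basic form) + 1 (introduction) = 9.
The elision shares a bar with the next section but does not change this unit's count.

9 measures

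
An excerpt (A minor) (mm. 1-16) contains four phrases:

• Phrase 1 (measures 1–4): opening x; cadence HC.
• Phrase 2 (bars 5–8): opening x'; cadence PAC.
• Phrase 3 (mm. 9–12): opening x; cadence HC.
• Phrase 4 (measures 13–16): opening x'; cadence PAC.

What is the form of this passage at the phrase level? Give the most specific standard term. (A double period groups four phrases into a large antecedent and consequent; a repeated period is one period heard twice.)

repeated period

The cadence pattern HC–PAC–HC–PAC is weak–strong twice, and phrases 3–4 restate phrases 1–2: a period heard twice, not a double period (which would end weakly at phrase 2).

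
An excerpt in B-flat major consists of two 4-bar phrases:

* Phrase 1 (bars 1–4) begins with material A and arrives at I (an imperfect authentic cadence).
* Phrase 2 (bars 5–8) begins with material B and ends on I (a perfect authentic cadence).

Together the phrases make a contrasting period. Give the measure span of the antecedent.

The phrase ending with the weaker cadence (imperfect authentic cadence) is the antecedent; the one ending more conclusively (perfect authentic cadence) is the consequent. The antecedent is measures 1–4.

measures 1–4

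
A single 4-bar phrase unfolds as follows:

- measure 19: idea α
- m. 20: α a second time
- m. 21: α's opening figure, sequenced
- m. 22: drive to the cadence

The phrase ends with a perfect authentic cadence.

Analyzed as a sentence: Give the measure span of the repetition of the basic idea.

The presentation of a sentence is the basic idea (measure 19) plus its repetition (m. 20); the repetition of the basic idea is therefore m. 20.

measures 20–20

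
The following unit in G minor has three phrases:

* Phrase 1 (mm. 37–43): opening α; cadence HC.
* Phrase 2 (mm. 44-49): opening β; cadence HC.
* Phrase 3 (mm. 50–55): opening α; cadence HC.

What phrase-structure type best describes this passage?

The final phrase closes with a half cadence, which is not stronger than the preceding half cadence; the 3 phrases lack an overall antecedent–consequent design and so form a phrase group.

phrase group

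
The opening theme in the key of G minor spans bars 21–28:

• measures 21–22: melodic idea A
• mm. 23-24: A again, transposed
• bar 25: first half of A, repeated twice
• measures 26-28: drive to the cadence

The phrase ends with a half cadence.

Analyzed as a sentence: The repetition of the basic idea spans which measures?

measures 23–24

The presentation of a sentence is the basic idea (mm. 21-22) plus its repetition (mm. 23-24); the repetition of the basic idea is therefore mm. 23-24.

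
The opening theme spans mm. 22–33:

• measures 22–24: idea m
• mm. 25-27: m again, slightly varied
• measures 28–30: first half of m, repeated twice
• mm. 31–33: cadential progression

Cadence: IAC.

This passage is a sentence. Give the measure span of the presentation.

The presentation of a sentence is the basic idea (measures 22–24) plus its repetition (mm. 25–27); the presentation is therefore mm. 22–27.

measures 22–27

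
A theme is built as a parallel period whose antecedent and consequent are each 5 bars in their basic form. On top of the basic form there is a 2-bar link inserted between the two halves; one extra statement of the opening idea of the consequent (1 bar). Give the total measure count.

13 measures

Basic parallel period: 5 + 5 = 10 bars.
10 (basic form) + 2 (link) + 1 (extra statement) = 13.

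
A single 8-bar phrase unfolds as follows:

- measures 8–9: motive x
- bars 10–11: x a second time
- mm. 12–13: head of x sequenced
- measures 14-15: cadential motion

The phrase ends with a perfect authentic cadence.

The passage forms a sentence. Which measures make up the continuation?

measures 12–15

After the presentation (measures 8–11), the continuation covers the fragmentation through the cadence: mm. 12–15.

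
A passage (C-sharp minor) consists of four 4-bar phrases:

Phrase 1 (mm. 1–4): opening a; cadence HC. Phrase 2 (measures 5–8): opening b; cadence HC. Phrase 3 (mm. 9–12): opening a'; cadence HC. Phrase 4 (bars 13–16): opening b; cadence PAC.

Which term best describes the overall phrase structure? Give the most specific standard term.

Four phrases in two halves: the first half (bars 1-8) ends with a half cadence, the second (bars 9–16) with a perfect authentic cadence — a large antecedent–consequent pair, i.e. a double period.
Phrase 3 begins with the same material as phrase 1, making it parallel.

parallel double period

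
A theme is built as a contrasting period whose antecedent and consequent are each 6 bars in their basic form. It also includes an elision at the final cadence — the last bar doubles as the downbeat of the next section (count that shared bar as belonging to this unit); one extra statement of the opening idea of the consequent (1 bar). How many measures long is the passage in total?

Basic contrasting period: 6 + 6 = 12 bars.
12 (basic form) + 1 (extra statement) = 13.
The elision shares a bar with the next section but does not change this unit's count.

13 measures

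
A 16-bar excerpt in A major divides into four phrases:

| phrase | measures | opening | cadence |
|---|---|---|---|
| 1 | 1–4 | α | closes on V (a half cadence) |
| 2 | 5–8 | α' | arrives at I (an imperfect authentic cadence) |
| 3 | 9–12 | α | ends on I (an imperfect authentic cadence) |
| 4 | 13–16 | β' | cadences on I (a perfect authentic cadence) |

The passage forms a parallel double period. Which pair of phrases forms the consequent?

In a double period the first pair of phrases (ending imperfect authentic cadence) is the large antecedent and the second pair (ending perfect authentic cadence) is the large consequent; the consequent is phrases 3 and 4.

phrases 3 and 4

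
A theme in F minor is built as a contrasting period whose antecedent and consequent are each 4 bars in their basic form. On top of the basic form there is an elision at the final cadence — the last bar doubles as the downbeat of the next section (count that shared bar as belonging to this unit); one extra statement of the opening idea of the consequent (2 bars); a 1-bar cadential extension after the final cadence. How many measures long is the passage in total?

Basic contrasting period: 4 + 4 = 8 bars.
8 (basic form) + 2 (extra statement) + 1 (cadential extension) = 11.
The elision shares a bar with the next section but does not change this unit's count.

11 measures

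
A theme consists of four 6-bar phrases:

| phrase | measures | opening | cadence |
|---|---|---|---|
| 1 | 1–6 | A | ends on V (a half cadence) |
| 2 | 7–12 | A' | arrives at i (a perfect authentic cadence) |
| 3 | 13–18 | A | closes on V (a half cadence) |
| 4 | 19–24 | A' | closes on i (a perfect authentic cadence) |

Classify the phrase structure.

The cadence pattern HC–PAC–HC–PAC is weak–strong twice, and phrases 3–4 restate phrases 1–2: a period heard twice, not a double period (which would end weakly at phrase 2).

repeated period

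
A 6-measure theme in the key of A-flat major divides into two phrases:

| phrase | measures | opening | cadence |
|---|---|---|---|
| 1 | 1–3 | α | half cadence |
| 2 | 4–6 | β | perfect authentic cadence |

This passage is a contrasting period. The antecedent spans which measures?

The antecedent is the phrase ending with the weaker cadence (half cadence, phrase 1) and the consequent the one ending more conclusively (perfect authentic cadence, phrase 2); the antecedent is measures 1-3.

measures 1–3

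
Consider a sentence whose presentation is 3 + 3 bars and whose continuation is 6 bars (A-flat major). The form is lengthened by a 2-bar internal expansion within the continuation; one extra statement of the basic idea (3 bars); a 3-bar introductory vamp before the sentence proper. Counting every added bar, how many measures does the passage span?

20 measures

Basic sentence: 3 + 3 + 6 = 12 bars.
12 (basic form) + 2 (internal expansion) + 3 (extra statement) + 3 (introduction) = 20.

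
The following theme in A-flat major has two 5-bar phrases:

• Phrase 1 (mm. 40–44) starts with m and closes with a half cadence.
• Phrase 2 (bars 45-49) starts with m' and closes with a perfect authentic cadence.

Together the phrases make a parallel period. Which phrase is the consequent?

phrase 2

The phrase ending with the weaker cadence (half cadence) is the antecedent; the one ending more conclusively (perfect authentic cadence) is the consequent. The consequent is phrase 2.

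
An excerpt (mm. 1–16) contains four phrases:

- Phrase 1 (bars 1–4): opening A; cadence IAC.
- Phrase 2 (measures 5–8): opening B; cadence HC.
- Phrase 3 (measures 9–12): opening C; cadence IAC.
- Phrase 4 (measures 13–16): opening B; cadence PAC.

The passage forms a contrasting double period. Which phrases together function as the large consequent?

In a double period the first pair of phrases (ending half cadence) is the large antecedent and the second pair (ending perfect authentic cadence) is the large consequent; the consequent is phrases 3 and 4.

phrases 3 and 4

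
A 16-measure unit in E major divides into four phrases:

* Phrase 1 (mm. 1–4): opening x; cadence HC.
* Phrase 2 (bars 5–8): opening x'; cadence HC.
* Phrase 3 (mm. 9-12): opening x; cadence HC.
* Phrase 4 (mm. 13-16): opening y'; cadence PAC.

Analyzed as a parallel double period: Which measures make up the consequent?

measures 9–16

In a double period the four phrases pair into a large antecedent (phrases 1–2, ending half cadence) and a large consequent (phrases 3–4, ending perfect authentic cadence). The consequent spans measures 9-16.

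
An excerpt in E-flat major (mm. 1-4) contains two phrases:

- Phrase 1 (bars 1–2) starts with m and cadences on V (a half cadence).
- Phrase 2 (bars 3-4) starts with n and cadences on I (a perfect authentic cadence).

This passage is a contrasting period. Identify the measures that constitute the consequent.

measures 3–4

The antecedent is the phrase ending with the weaker cadence (half cadence, phrase 1) and the consequent the one ending more conclusively (perfect authentic cadence, phrase 2); the consequent is mm. 3-4.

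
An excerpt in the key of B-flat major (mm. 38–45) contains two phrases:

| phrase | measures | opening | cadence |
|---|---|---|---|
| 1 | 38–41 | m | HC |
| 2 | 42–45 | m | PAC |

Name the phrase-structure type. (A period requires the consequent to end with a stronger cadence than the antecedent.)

Phrase 1 ends with a half cadence (weaker) and phrase 2 with a perfect authentic cadence (stronger): antecedent + consequent = a period.
The two phrases open with the same material (m / m), so the period is parallel.

parallel period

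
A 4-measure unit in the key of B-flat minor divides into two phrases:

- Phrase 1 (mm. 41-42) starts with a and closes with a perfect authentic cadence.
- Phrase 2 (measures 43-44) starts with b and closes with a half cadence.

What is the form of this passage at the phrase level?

phrase group

The second phrase closes with a half cadence, which is not stronger than the first phrase's perfect authentic cadence; without a weak→strong cadential pair there is no antecedent–consequent relationship, so this is a phrase group rather than a period.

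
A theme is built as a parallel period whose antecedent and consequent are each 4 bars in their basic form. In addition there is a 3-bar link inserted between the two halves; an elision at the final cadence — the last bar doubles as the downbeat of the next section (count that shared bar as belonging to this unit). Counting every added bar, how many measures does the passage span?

11 measures

Basic parallel period: 4 + 4 = 8 bars.
8 (basic form) + 3 (link) = 11.
The elision shares a bar with the next section but does not change this unit's count.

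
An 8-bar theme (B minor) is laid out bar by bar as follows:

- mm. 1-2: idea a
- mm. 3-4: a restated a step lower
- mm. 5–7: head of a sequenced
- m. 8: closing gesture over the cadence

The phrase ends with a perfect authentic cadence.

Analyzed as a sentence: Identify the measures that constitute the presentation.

measures 1–4

The presentation of a sentence is the basic idea (mm. 1–2) plus its repetition (mm. 3-4); the presentation is therefore bars 1–4.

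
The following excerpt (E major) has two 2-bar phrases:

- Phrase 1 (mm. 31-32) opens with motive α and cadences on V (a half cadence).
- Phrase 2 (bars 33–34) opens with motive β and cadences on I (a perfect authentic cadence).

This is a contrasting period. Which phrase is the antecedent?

phrase 1

The phrase ending with the weaker cadence (half cadence) is the antecedent; the one ending more conclusively (perfect authentic cadence) is the consequent. The antecedent is phrase 1.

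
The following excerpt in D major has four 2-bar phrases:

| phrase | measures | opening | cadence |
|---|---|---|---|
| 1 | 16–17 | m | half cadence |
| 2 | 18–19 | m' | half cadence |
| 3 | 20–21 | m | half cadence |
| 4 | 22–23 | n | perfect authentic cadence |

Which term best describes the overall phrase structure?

parallel double period

Four phrases in two halves: the first half (mm. 16–19) ends with a half cadence, the second (measures 20–23) with a perfect authentic cadence — a large antecedent–consequent pair, i.e. a double period.
Phrase 3 begins with the same material as phrase 1, making it parallel.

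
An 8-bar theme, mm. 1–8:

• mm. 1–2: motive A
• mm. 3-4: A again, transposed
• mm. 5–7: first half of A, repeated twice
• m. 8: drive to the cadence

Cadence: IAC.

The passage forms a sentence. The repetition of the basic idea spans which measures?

The presentation of a sentence is the basic idea (measures 1–2) plus its repetition (mm. 3–4); the repetition of the basic idea is therefore mm. 3–4.

measures 3–4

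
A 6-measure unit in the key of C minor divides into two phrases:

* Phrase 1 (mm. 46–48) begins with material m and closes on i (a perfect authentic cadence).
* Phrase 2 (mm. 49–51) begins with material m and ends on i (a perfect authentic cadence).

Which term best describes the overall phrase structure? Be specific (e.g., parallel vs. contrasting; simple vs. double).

Both phrases have the same opening (m) and the same cadence (perfect authentic cadence): the second is a restatement, not a consequent, so this is a repeated phrase rather than a period.

repeated phrase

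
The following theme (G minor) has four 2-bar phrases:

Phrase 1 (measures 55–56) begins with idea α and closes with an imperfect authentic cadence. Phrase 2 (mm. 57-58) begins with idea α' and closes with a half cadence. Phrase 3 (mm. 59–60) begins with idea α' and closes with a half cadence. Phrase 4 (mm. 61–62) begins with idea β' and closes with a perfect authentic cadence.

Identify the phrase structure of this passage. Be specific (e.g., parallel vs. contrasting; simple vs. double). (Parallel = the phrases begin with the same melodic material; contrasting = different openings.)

Four phrases in two halves: the first half (bars 55–58) ends with a half cadence, the second (mm. 59–62) with a perfect authentic cadence — a large antecedent–consequent pair, i.e. a double period.
Phrase 3 begins with the same material as phrase 1, making it parallel.

parallel double period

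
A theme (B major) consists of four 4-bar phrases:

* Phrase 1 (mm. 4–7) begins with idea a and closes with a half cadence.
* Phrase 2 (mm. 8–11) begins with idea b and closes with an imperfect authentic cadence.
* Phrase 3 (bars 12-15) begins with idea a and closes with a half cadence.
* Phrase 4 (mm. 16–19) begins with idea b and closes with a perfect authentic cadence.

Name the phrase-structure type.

Four phrases in two halves: the first half (bars 4-11) ends with an imperfect authentic cadence, the second (measures 12–19) with a perfect authentic cadence — a large antecedent–consequent pair, i.e. a double period.
Phrase 3 begins with the same material as phrase 1, making it parallel.

parallel double period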